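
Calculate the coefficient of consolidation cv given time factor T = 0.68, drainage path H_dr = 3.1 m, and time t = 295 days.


Result: 0.02215 m^2/day

Derivation:
Using cv = T * H_dr^2 / t
H_dr^2 = 3.1^2 = 9.61
cv = 0.68 * 9.61 / 295
cv = 0.02215 m^2/day


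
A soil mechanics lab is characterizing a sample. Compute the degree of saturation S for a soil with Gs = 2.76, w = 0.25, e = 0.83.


Using S = Gs * w / e
S = 2.76 * 0.25 / 0.83
S = 0.8313


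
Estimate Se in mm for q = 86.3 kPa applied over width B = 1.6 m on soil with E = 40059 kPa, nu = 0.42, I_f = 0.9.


Result: 2.555 mm

Derivation:
Using Se = q * B * (1 - nu^2) * I_f / E
1 - nu^2 = 1 - 0.42^2 = 0.8236
Se = 86.3 * 1.6 * 0.8236 * 0.9 / 40059
Se = 0.002555 m
Convert to mm: Se = 0.002555 * 1000 = 2.555 mm


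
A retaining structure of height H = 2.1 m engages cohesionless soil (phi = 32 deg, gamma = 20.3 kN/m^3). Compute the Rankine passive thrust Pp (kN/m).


Result: 145.68 kN/m

Derivation:
Compute passive earth pressure coefficient:
Kp = tan^2(45 + phi/2) = tan^2(61.0) = 3.254588
Compute passive force:
Pp = 0.5 * Kp * gamma * H^2
Pp = 0.5 * 3.254588 * 20.3 * 2.1^2
Pp = 145.68 kN/m


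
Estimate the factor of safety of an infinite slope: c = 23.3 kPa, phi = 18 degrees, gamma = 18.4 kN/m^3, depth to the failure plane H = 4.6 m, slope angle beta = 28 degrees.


Using Fs = c / (gamma*H*sin(beta)*cos(beta)) + tan(phi)/tan(beta)
Cohesion contribution = 23.3 / (18.4*4.6*sin(28)*cos(28))
Cohesion contribution = 0.664104
Friction contribution = tan(18)/tan(28) = 0.611085
Fs = 0.664104 + 0.611085
Fs = 1.275


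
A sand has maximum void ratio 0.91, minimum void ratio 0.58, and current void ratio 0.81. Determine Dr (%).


Result: 30.3 %

Derivation:
Using Dr = (e_max - e) / (e_max - e_min) * 100
e_max - e = 0.91 - 0.81 = 0.1
e_max - e_min = 0.91 - 0.58 = 0.33
Dr = 0.1 / 0.33 * 100
Dr = 30.3 %


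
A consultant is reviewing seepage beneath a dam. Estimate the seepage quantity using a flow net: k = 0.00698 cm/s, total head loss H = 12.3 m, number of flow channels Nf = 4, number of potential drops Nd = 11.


Convert k to m/s for unit consistency with H:
k = 0.00698 cm/s = 0.00698 / 100 m/s = 6.98e-05 m/s
Using q = k * H * Nf / Nd
Nf / Nd = 4 / 11 = 0.3636
q = 6.98e-05 * 12.3 * 0.3636
q = 0.0003122 m^3/s per m


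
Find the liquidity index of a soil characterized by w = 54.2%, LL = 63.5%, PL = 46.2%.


First compute the plasticity index:
PI = LL - PL = 63.5 - 46.2 = 17.3
Then compute the liquidity index:
LI = (w - PL) / PI
LI = (54.2 - 46.2) / 17.3
LI = 0.462


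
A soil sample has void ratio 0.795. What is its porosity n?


Result: 0.4429

Derivation:
Using the relation n = e / (1 + e)
n = 0.795 / (1 + 0.795)
n = 0.795 / 1.795
n = 0.4429


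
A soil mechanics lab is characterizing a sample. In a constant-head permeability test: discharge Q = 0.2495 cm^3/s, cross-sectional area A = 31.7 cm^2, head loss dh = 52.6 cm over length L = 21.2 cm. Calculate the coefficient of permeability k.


Compute hydraulic gradient:
i = dh / L = 52.6 / 21.2 = 2.48113
Then apply Darcy's law:
k = Q / (A * i)
k = 0.2495 / (31.7 * 2.48113)
k = 0.2495 / 78.6519
k = 0.003172 cm/s


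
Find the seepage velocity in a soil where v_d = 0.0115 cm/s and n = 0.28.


Using v_s = v_d / n
v_s = 0.0115 / 0.28
v_s = 0.04107 cm/s


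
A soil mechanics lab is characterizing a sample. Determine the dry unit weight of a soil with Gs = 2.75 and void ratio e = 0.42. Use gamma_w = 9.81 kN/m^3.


Using gamma_d = Gs * gamma_w / (1 + e)
gamma_d = 2.75 * 9.81 / (1 + 0.42)
gamma_d = 2.75 * 9.81 / 1.42
gamma_d = 18.998 kN/m^3


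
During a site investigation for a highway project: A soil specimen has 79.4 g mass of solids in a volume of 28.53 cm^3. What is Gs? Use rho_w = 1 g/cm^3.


Result: 2.783

Derivation:
Using Gs = m_s / (V_s * rho_w)
Since rho_w = 1 g/cm^3:
Gs = 79.4 / 28.53
Gs = 2.783


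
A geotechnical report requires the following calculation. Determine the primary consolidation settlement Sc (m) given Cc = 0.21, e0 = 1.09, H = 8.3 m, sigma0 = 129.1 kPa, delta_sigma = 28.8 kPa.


Result: 0.0729 m

Derivation:
Using Sc = Cc * H / (1 + e0) * log10((sigma0 + delta_sigma) / sigma0)
Stress ratio = (129.1 + 28.8) / 129.1 = 1.22308
log10(1.22308) = 0.0874559
Cc * H / (1 + e0) = 0.21 * 8.3 / (1 + 1.09) = 0.833971
Sc = 0.833971 * 0.0874559
Sc = 0.0729 m


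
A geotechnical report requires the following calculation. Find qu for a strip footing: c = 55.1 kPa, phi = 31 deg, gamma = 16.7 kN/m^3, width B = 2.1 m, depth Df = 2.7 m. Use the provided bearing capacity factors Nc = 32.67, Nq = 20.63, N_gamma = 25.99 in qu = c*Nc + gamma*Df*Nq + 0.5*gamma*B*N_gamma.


Result: 3186.06 kPa

Derivation:
Compute qu = c*Nc + gamma*Df*Nq + 0.5*gamma*B*N_gamma
Term 1: 55.1 * 32.67 = 1800.117
Term 2: 16.7 * 2.7 * 20.63 = 930.2067
Term 3: 0.5 * 16.7 * 2.1 * 25.99 = 455.73465
qu = 1800.117 + 930.2067 + 455.73465
qu = 3186.06 kPa


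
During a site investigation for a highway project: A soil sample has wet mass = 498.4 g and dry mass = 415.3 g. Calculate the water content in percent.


Using w = (m_wet - m_dry) / m_dry * 100
m_wet - m_dry = 498.4 - 415.3 = 83.1 g
w = 83.1 / 415.3 * 100
w = 20.01 %


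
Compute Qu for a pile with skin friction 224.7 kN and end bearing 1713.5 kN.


Result: 1938.2 kN

Derivation:
Using Qu = Qf + Qb
Qu = 224.7 + 1713.5
Qu = 1938.2 kN


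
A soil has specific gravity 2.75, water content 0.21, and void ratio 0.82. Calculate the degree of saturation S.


Result: 0.7043

Derivation:
Using S = Gs * w / e
S = 2.75 * 0.21 / 0.82
S = 0.7043


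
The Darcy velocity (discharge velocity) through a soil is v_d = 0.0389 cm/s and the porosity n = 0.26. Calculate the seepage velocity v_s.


Result: 0.14962 cm/s

Derivation:
Using v_s = v_d / n
v_s = 0.0389 / 0.26
v_s = 0.14962 cm/s


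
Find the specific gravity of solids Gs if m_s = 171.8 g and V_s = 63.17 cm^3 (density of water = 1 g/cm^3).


Using Gs = m_s / (V_s * rho_w)
Since rho_w = 1 g/cm^3:
Gs = 171.8 / 63.17
Gs = 2.72


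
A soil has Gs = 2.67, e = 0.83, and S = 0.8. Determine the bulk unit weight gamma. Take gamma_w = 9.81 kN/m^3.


Result: 17.872 kN/m^3

Derivation:
Using gamma = gamma_w * (Gs + S*e) / (1 + e)
Numerator: Gs + S*e = 2.67 + 0.8*0.83 = 3.334
Denominator: 1 + e = 1 + 0.83 = 1.83
gamma = 9.81 * 3.334 / 1.83
gamma = 17.872 kN/m^3


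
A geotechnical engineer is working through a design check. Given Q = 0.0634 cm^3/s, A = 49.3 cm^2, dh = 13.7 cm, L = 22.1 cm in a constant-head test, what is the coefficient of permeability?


Result: 0.002075 cm/s

Derivation:
Compute hydraulic gradient:
i = dh / L = 13.7 / 22.1 = 0.61991
Then apply Darcy's law:
k = Q / (A * i)
k = 0.0634 / (49.3 * 0.61991)
k = 0.0634 / 30.5615
k = 0.002075 cm/s


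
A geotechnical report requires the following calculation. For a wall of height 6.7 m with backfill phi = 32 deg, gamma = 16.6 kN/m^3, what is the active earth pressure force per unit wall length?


Compute active earth pressure coefficient:
Ka = tan^2(45 - phi/2) = tan^2(29.0) = 0.307259
Compute active force:
Pa = 0.5 * Ka * gamma * H^2
Pa = 0.5 * 0.307259 * 16.6 * 6.7^2
Pa = 114.48 kN/m


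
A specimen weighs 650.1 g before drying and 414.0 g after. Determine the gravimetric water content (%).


Using w = (m_wet - m_dry) / m_dry * 100
m_wet - m_dry = 650.1 - 414.0 = 236.1 g
w = 236.1 / 414.0 * 100
w = 57.03 %


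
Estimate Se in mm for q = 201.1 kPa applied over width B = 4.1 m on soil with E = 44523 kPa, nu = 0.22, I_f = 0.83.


Using Se = q * B * (1 - nu^2) * I_f / E
1 - nu^2 = 1 - 0.22^2 = 0.9516
Se = 201.1 * 4.1 * 0.9516 * 0.83 / 44523
Se = 0.014627 m
Convert to mm: Se = 0.014627 * 1000 = 14.627 mm


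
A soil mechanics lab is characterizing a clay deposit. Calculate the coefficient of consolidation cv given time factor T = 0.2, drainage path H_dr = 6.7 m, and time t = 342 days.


Using cv = T * H_dr^2 / t
H_dr^2 = 6.7^2 = 44.89
cv = 0.2 * 44.89 / 342
cv = 0.02625 m^2/day


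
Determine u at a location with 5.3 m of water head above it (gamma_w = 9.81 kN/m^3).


Result: 51.99 kPa

Derivation:
Using u = gamma_w * h_w
u = 9.81 * 5.3
u = 51.99 kPa


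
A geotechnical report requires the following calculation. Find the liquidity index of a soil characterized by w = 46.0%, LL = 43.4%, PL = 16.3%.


First compute the plasticity index:
PI = LL - PL = 43.4 - 16.3 = 27.1
Then compute the liquidity index:
LI = (w - PL) / PI
LI = (46.0 - 16.3) / 27.1
LI = 1.096


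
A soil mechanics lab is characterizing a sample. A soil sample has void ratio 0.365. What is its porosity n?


Using the relation n = e / (1 + e)
n = 0.365 / (1 + 0.365)
n = 0.365 / 1.365
n = 0.2674


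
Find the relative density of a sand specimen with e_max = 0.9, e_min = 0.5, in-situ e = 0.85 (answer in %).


Using Dr = (e_max - e) / (e_max - e_min) * 100
e_max - e = 0.9 - 0.85 = 0.05
e_max - e_min = 0.9 - 0.5 = 0.4
Dr = 0.05 / 0.4 * 100
Dr = 12.5 %


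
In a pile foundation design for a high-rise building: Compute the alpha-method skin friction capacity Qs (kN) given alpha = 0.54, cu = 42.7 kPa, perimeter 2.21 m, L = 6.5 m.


Using Qs = alpha * cu * perimeter * L
Qs = 0.54 * 42.7 * 2.21 * 6.5
Qs = 331.23 kN


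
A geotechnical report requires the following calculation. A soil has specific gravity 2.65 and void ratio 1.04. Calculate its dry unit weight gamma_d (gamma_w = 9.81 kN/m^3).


Using gamma_d = Gs * gamma_w / (1 + e)
gamma_d = 2.65 * 9.81 / (1 + 1.04)
gamma_d = 2.65 * 9.81 / 2.04
gamma_d = 12.743 kN/m^3


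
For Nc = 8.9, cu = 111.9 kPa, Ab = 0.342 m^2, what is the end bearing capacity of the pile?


Result: 340.6 kN

Derivation:
Using Qb = Nc * cu * Ab
Qb = 8.9 * 111.9 * 0.342
Qb = 340.6 kN


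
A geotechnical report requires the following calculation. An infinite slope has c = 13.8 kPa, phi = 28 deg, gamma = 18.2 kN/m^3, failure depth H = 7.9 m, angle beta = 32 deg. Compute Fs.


Result: 1.064

Derivation:
Using Fs = c / (gamma*H*sin(beta)*cos(beta)) + tan(phi)/tan(beta)
Cohesion contribution = 13.8 / (18.2*7.9*sin(32)*cos(32))
Cohesion contribution = 0.213575
Friction contribution = tan(28)/tan(32) = 0.850913
Fs = 0.213575 + 0.850913
Fs = 1.064


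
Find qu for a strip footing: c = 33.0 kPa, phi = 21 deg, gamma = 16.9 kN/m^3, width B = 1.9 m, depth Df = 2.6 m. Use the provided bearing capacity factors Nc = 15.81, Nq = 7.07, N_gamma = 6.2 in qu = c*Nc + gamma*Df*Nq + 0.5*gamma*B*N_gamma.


Result: 931.93 kPa

Derivation:
Compute qu = c*Nc + gamma*Df*Nq + 0.5*gamma*B*N_gamma
Term 1: 33.0 * 15.81 = 521.73
Term 2: 16.9 * 2.6 * 7.07 = 310.6558
Term 3: 0.5 * 16.9 * 1.9 * 6.2 = 99.541
qu = 521.73 + 310.6558 + 99.541
qu = 931.93 kPa


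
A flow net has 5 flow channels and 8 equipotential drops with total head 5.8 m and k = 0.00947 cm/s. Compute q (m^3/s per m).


Result: 0.0003433 m^3/s per m

Derivation:
Convert k to m/s for unit consistency with H:
k = 0.00947 cm/s = 0.00947 / 100 m/s = 9.47e-05 m/s
Using q = k * H * Nf / Nd
Nf / Nd = 5 / 8 = 0.625
q = 9.47e-05 * 5.8 * 0.625
q = 0.0003433 m^3/s per m


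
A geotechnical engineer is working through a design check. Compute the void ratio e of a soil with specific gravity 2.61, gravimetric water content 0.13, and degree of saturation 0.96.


Using the relation e = Gs * w / S
e = 2.61 * 0.13 / 0.96
e = 0.3534


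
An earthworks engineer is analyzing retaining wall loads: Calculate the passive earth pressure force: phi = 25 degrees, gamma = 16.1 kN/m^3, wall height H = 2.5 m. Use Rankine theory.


Compute passive earth pressure coefficient:
Kp = tan^2(45 + phi/2) = tan^2(57.5) = 2.463913
Compute passive force:
Pp = 0.5 * Kp * gamma * H^2
Pp = 0.5 * 2.463913 * 16.1 * 2.5^2
Pp = 123.97 kN/m


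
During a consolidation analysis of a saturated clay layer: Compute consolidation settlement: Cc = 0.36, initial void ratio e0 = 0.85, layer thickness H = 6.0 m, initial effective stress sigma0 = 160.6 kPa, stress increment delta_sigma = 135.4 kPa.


Using Sc = Cc * H / (1 + e0) * log10((sigma0 + delta_sigma) / sigma0)
Stress ratio = (160.6 + 135.4) / 160.6 = 1.84309
log10(1.84309) = 0.265546
Cc * H / (1 + e0) = 0.36 * 6.0 / (1 + 0.85) = 1.16757
Sc = 1.16757 * 0.265546
Sc = 0.31 m


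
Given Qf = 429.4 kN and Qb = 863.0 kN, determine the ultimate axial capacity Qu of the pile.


Result: 1292.4 kN

Derivation:
Using Qu = Qf + Qb
Qu = 429.4 + 863.0
Qu = 1292.4 kN


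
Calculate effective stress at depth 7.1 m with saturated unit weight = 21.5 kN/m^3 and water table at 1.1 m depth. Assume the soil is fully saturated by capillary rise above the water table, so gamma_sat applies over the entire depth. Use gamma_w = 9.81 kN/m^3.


Total stress = gamma_sat * depth
sigma = 21.5 * 7.1 = 152.65 kPa
Pore water pressure u = gamma_w * (depth - d_wt)
u = 9.81 * (7.1 - 1.1) = 58.86 kPa
Effective stress = sigma - u
sigma' = 152.65 - 58.86 = 93.79 kPa


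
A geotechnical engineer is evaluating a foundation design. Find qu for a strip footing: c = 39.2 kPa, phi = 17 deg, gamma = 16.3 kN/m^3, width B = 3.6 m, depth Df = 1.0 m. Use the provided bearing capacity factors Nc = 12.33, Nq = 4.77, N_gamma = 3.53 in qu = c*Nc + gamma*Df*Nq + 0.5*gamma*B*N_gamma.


Compute qu = c*Nc + gamma*Df*Nq + 0.5*gamma*B*N_gamma
Term 1: 39.2 * 12.33 = 483.336
Term 2: 16.3 * 1.0 * 4.77 = 77.751
Term 3: 0.5 * 16.3 * 3.6 * 3.53 = 103.5702
qu = 483.336 + 77.751 + 103.5702
qu = 664.66 kPa


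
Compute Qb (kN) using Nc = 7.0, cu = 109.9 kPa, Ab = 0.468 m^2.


Result: 360.03 kN

Derivation:
Using Qb = Nc * cu * Ab
Qb = 7.0 * 109.9 * 0.468
Qb = 360.03 kN


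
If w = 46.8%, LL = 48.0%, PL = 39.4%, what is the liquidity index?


Result: 0.86

Derivation:
First compute the plasticity index:
PI = LL - PL = 48.0 - 39.4 = 8.6
Then compute the liquidity index:
LI = (w - PL) / PI
LI = (46.8 - 39.4) / 8.6
LI = 0.86


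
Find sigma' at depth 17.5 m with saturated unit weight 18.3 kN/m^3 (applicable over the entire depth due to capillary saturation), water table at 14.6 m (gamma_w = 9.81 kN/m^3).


Total stress = gamma_sat * depth
sigma = 18.3 * 17.5 = 320.25 kPa
Pore water pressure u = gamma_w * (depth - d_wt)
u = 9.81 * (17.5 - 14.6) = 28.449 kPa
Effective stress = sigma - u
sigma' = 320.25 - 28.449 = 291.8 kPa


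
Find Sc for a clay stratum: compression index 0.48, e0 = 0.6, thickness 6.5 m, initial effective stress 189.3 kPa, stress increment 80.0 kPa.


Result: 0.2985 m

Derivation:
Using Sc = Cc * H / (1 + e0) * log10((sigma0 + delta_sigma) / sigma0)
Stress ratio = (189.3 + 80.0) / 189.3 = 1.42261
log10(1.42261) = 0.153086
Cc * H / (1 + e0) = 0.48 * 6.5 / (1 + 0.6) = 1.95
Sc = 1.95 * 0.153086
Sc = 0.2985 m


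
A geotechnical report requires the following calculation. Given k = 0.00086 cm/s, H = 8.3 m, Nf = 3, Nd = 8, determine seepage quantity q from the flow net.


Convert k to m/s for unit consistency with H:
k = 0.00086 cm/s = 0.00086 / 100 m/s = 8.6e-06 m/s
Using q = k * H * Nf / Nd
Nf / Nd = 3 / 8 = 0.375
q = 8.6e-06 * 8.3 * 0.375
q = 2.677e-05 m^3/s per m


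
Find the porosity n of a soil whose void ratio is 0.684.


Using the relation n = e / (1 + e)
n = 0.684 / (1 + 0.684)
n = 0.684 / 1.684
n = 0.4062


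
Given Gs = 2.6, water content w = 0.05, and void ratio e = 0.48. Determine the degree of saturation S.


Result: 0.2708

Derivation:
Using S = Gs * w / e
S = 2.6 * 0.05 / 0.48
S = 0.2708


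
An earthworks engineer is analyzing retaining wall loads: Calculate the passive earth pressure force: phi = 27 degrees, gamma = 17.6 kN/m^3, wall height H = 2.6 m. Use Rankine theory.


Result: 158.41 kN/m

Derivation:
Compute passive earth pressure coefficient:
Kp = tan^2(45 + phi/2) = tan^2(58.5) = 2.66294
Compute passive force:
Pp = 0.5 * Kp * gamma * H^2
Pp = 0.5 * 2.66294 * 17.6 * 2.6^2
Pp = 158.41 kN/m


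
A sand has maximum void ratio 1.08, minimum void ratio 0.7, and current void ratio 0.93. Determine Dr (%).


Result: 39.47 %

Derivation:
Using Dr = (e_max - e) / (e_max - e_min) * 100
e_max - e = 1.08 - 0.93 = 0.15
e_max - e_min = 1.08 - 0.7 = 0.38
Dr = 0.15 / 0.38 * 100
Dr = 39.47 %


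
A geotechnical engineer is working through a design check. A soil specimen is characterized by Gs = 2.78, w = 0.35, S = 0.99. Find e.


Using the relation e = Gs * w / S
e = 2.78 * 0.35 / 0.99
e = 0.9828


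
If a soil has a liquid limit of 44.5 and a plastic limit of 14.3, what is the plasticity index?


Result: 30.2

Derivation:
Using PI = LL - PL
PI = 44.5 - 14.3
PI = 30.2


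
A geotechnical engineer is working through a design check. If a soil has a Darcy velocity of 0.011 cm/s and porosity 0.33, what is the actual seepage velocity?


Using v_s = v_d / n
v_s = 0.011 / 0.33
v_s = 0.03333 cm/s


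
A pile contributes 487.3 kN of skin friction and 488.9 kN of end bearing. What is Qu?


Using Qu = Qf + Qb
Qu = 487.3 + 488.9
Qu = 976.2 kN


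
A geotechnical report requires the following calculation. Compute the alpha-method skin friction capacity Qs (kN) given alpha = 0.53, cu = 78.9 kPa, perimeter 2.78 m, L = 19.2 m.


Using Qs = alpha * cu * perimeter * L
Qs = 0.53 * 78.9 * 2.78 * 19.2
Qs = 2232.02 kN


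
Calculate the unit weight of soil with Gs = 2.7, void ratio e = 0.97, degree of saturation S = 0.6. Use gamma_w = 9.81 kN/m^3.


Result: 16.343 kN/m^3

Derivation:
Using gamma = gamma_w * (Gs + S*e) / (1 + e)
Numerator: Gs + S*e = 2.7 + 0.6*0.97 = 3.282
Denominator: 1 + e = 1 + 0.97 = 1.97
gamma = 9.81 * 3.282 / 1.97
gamma = 16.343 kN/m^3


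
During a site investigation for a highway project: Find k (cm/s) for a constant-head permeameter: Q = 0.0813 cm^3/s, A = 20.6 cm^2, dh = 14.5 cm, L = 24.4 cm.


Compute hydraulic gradient:
i = dh / L = 14.5 / 24.4 = 0.594262
Then apply Darcy's law:
k = Q / (A * i)
k = 0.0813 / (20.6 * 0.594262)
k = 0.0813 / 12.2418
k = 0.006641 cm/s


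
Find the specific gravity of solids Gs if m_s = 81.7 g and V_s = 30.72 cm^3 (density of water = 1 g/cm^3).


Result: 2.66

Derivation:
Using Gs = m_s / (V_s * rho_w)
Since rho_w = 1 g/cm^3:
Gs = 81.7 / 30.72
Gs = 2.66


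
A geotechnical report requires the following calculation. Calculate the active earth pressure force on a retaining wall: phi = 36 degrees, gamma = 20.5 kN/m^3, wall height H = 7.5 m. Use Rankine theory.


Result: 149.68 kN/m

Derivation:
Compute active earth pressure coefficient:
Ka = tan^2(45 - phi/2) = tan^2(27.0) = 0.259616
Compute active force:
Pa = 0.5 * Ka * gamma * H^2
Pa = 0.5 * 0.259616 * 20.5 * 7.5^2
Pa = 149.68 kN/m


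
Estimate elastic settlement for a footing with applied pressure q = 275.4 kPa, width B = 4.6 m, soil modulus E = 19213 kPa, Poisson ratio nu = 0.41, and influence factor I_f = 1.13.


Result: 61.984 mm

Derivation:
Using Se = q * B * (1 - nu^2) * I_f / E
1 - nu^2 = 1 - 0.41^2 = 0.8319
Se = 275.4 * 4.6 * 0.8319 * 1.13 / 19213
Se = 0.061984 m
Convert to mm: Se = 0.061984 * 1000 = 61.984 mm


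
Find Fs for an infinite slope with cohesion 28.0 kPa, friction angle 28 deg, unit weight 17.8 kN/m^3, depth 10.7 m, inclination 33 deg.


Using Fs = c / (gamma*H*sin(beta)*cos(beta)) + tan(phi)/tan(beta)
Cohesion contribution = 28.0 / (17.8*10.7*sin(33)*cos(33))
Cohesion contribution = 0.32185
Friction contribution = tan(28)/tan(33) = 0.818761
Fs = 0.32185 + 0.818761
Fs = 1.141


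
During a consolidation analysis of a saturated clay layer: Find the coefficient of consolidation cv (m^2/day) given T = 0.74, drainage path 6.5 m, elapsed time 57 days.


Using cv = T * H_dr^2 / t
H_dr^2 = 6.5^2 = 42.25
cv = 0.74 * 42.25 / 57
cv = 0.54851 m^2/day


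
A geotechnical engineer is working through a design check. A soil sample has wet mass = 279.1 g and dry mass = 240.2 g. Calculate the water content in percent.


Result: 16.19 %

Derivation:
Using w = (m_wet - m_dry) / m_dry * 100
m_wet - m_dry = 279.1 - 240.2 = 38.9 g
w = 38.9 / 240.2 * 100
w = 16.19 %


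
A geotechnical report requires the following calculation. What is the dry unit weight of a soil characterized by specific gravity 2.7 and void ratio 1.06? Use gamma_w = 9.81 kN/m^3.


Result: 12.858 kN/m^3

Derivation:
Using gamma_d = Gs * gamma_w / (1 + e)
gamma_d = 2.7 * 9.81 / (1 + 1.06)
gamma_d = 2.7 * 9.81 / 2.06
gamma_d = 12.858 kN/m^3


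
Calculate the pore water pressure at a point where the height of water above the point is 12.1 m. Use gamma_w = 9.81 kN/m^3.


Using u = gamma_w * h_w
u = 9.81 * 12.1
u = 118.7 kPa


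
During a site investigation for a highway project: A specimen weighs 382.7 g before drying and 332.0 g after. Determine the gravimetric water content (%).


Result: 15.27 %

Derivation:
Using w = (m_wet - m_dry) / m_dry * 100
m_wet - m_dry = 382.7 - 332.0 = 50.7 g
w = 50.7 / 332.0 * 100
w = 15.27 %


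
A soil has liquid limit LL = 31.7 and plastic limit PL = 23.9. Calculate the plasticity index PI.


Result: 7.8

Derivation:
Using PI = LL - PL
PI = 31.7 - 23.9
PI = 7.8


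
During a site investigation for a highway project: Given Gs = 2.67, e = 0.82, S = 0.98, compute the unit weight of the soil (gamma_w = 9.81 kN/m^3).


Using gamma = gamma_w * (Gs + S*e) / (1 + e)
Numerator: Gs + S*e = 2.67 + 0.98*0.82 = 3.4736
Denominator: 1 + e = 1 + 0.82 = 1.82
gamma = 9.81 * 3.4736 / 1.82
gamma = 18.723 kN/m^3


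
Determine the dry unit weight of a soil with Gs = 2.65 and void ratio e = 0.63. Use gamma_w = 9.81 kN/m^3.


Using gamma_d = Gs * gamma_w / (1 + e)
gamma_d = 2.65 * 9.81 / (1 + 0.63)
gamma_d = 2.65 * 9.81 / 1.63
gamma_d = 15.949 kN/m^3


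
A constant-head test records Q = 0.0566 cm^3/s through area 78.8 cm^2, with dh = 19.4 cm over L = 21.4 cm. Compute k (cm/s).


Compute hydraulic gradient:
i = dh / L = 19.4 / 21.4 = 0.906542
Then apply Darcy's law:
k = Q / (A * i)
k = 0.0566 / (78.8 * 0.906542)
k = 0.0566 / 71.4355
k = 0.000792 cm/s


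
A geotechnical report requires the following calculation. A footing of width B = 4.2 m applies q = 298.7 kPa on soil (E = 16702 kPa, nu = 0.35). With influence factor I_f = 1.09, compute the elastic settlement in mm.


Using Se = q * B * (1 - nu^2) * I_f / E
1 - nu^2 = 1 - 0.35^2 = 0.8775
Se = 298.7 * 4.2 * 0.8775 * 1.09 / 16702
Se = 0.071844 m
Convert to mm: Se = 0.071844 * 1000 = 71.844 mm


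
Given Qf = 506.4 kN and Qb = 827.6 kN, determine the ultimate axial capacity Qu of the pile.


Result: 1334.0 kN

Derivation:
Using Qu = Qf + Qb
Qu = 506.4 + 827.6
Qu = 1334.0 kN


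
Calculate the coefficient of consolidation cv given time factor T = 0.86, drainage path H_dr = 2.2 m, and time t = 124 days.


Using cv = T * H_dr^2 / t
H_dr^2 = 2.2^2 = 4.84
cv = 0.86 * 4.84 / 124
cv = 0.03357 m^2/day


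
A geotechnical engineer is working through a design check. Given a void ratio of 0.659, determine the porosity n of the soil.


Using the relation n = e / (1 + e)
n = 0.659 / (1 + 0.659)
n = 0.659 / 1.659
n = 0.3972


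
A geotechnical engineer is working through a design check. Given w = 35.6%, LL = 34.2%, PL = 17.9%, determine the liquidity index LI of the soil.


First compute the plasticity index:
PI = LL - PL = 34.2 - 17.9 = 16.3
Then compute the liquidity index:
LI = (w - PL) / PI
LI = (35.6 - 17.9) / 16.3
LI = 1.086


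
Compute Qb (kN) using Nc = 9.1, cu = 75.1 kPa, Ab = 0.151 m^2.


Result: 103.19 kN

Derivation:
Using Qb = Nc * cu * Ab
Qb = 9.1 * 75.1 * 0.151
Qb = 103.19 kN


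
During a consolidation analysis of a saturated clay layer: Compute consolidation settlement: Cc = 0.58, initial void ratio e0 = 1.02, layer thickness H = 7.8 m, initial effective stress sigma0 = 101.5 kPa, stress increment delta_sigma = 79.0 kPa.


Using Sc = Cc * H / (1 + e0) * log10((sigma0 + delta_sigma) / sigma0)
Stress ratio = (101.5 + 79.0) / 101.5 = 1.77833
log10(1.77833) = 0.250011
Cc * H / (1 + e0) = 0.58 * 7.8 / (1 + 1.02) = 2.2396
Sc = 2.2396 * 0.250011
Sc = 0.5599 m


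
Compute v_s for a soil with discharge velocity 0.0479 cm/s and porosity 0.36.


Using v_s = v_d / n
v_s = 0.0479 / 0.36
v_s = 0.13306 cm/s


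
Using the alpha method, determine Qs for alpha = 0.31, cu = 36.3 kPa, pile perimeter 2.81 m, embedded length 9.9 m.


Result: 313.05 kN

Derivation:
Using Qs = alpha * cu * perimeter * L
Qs = 0.31 * 36.3 * 2.81 * 9.9
Qs = 313.05 kN


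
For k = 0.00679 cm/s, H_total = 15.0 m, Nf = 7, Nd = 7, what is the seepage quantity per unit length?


Result: 0.001018 m^3/s per m

Derivation:
Convert k to m/s for unit consistency with H:
k = 0.00679 cm/s = 0.00679 / 100 m/s = 6.79e-05 m/s
Using q = k * H * Nf / Nd
Nf / Nd = 7 / 7 = 1.0
q = 6.79e-05 * 15.0 * 1.0
q = 0.001018 m^3/s per m


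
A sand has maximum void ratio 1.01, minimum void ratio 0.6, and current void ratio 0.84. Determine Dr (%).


Result: 41.46 %

Derivation:
Using Dr = (e_max - e) / (e_max - e_min) * 100
e_max - e = 1.01 - 0.84 = 0.17
e_max - e_min = 1.01 - 0.6 = 0.41
Dr = 0.17 / 0.41 * 100
Dr = 41.46 %


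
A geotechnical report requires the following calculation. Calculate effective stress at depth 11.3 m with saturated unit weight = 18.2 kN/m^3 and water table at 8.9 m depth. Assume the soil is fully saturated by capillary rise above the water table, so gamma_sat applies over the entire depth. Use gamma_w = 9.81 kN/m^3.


Result: 182.12 kPa

Derivation:
Total stress = gamma_sat * depth
sigma = 18.2 * 11.3 = 205.66 kPa
Pore water pressure u = gamma_w * (depth - d_wt)
u = 9.81 * (11.3 - 8.9) = 23.544 kPa
Effective stress = sigma - u
sigma' = 205.66 - 23.544 = 182.12 kPa


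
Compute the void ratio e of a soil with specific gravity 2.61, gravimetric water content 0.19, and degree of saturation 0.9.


Result: 0.551

Derivation:
Using the relation e = Gs * w / S
e = 2.61 * 0.19 / 0.9
e = 0.551


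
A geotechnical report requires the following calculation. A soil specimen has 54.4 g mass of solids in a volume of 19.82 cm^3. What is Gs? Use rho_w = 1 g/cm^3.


Result: 2.745

Derivation:
Using Gs = m_s / (V_s * rho_w)
Since rho_w = 1 g/cm^3:
Gs = 54.4 / 19.82
Gs = 2.745


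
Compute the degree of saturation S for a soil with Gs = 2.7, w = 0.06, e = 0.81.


Using S = Gs * w / e
S = 2.7 * 0.06 / 0.81
S = 0.2


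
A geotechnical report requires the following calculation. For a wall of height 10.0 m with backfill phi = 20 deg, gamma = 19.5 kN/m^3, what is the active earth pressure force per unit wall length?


Compute active earth pressure coefficient:
Ka = tan^2(45 - phi/2) = tan^2(35.0) = 0.490291
Compute active force:
Pa = 0.5 * Ka * gamma * H^2
Pa = 0.5 * 0.490291 * 19.5 * 10.0^2
Pa = 478.03 kN/m


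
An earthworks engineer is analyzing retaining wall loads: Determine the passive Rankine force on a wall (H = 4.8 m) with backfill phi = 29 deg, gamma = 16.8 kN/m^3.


Compute passive earth pressure coefficient:
Kp = tan^2(45 + phi/2) = tan^2(59.5) = 2.88206
Compute passive force:
Pp = 0.5 * Kp * gamma * H^2
Pp = 0.5 * 2.88206 * 16.8 * 4.8^2
Pp = 557.78 kN/m


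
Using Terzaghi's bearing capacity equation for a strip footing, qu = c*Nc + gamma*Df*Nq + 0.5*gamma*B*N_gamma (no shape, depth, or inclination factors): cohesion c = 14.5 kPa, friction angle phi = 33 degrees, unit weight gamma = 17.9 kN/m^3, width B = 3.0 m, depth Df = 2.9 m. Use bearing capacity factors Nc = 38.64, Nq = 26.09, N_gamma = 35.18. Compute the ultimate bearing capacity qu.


Compute qu = c*Nc + gamma*Df*Nq + 0.5*gamma*B*N_gamma
Term 1: 14.5 * 38.64 = 560.28
Term 2: 17.9 * 2.9 * 26.09 = 1354.3319
Term 3: 0.5 * 17.9 * 3.0 * 35.18 = 944.583
qu = 560.28 + 1354.3319 + 944.583
qu = 2859.19 kPa


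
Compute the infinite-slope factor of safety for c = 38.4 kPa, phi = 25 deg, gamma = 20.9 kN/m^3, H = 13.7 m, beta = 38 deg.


Using Fs = c / (gamma*H*sin(beta)*cos(beta)) + tan(phi)/tan(beta)
Cohesion contribution = 38.4 / (20.9*13.7*sin(38)*cos(38))
Cohesion contribution = 0.276433
Friction contribution = tan(25)/tan(38) = 0.596847
Fs = 0.276433 + 0.596847
Fs = 0.873


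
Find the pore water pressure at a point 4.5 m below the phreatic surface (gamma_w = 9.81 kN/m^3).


Using u = gamma_w * h_w
u = 9.81 * 4.5
u = 44.15 kPa


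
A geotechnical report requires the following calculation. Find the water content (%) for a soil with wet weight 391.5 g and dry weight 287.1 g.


Using w = (m_wet - m_dry) / m_dry * 100
m_wet - m_dry = 391.5 - 287.1 = 104.4 g
w = 104.4 / 287.1 * 100
w = 36.36 %


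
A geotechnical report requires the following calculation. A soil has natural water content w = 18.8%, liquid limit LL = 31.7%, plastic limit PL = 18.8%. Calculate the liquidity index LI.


First compute the plasticity index:
PI = LL - PL = 31.7 - 18.8 = 12.9
Then compute the liquidity index:
LI = (w - PL) / PI
LI = (18.8 - 18.8) / 12.9
LI = 0.0


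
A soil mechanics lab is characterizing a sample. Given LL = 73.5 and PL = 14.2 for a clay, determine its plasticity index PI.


Result: 59.3

Derivation:
Using PI = LL - PL
PI = 73.5 - 14.2
PI = 59.3


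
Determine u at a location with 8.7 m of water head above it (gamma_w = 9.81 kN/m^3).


Using u = gamma_w * h_w
u = 9.81 * 8.7
u = 85.35 kPa


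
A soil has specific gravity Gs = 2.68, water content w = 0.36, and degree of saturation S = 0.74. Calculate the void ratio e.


Using the relation e = Gs * w / S
e = 2.68 * 0.36 / 0.74
e = 1.3038


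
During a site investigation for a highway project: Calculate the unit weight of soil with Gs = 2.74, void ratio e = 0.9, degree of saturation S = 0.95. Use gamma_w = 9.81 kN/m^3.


Using gamma = gamma_w * (Gs + S*e) / (1 + e)
Numerator: Gs + S*e = 2.74 + 0.95*0.9 = 3.595
Denominator: 1 + e = 1 + 0.9 = 1.9
gamma = 9.81 * 3.595 / 1.9
gamma = 18.562 kN/m^3


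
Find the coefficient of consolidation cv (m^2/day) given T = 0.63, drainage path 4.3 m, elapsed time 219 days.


Using cv = T * H_dr^2 / t
H_dr^2 = 4.3^2 = 18.49
cv = 0.63 * 18.49 / 219
cv = 0.05319 m^2/day


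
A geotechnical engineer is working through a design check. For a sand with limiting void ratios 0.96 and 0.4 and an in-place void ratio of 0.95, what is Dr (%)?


Using Dr = (e_max - e) / (e_max - e_min) * 100
e_max - e = 0.96 - 0.95 = 0.01
e_max - e_min = 0.96 - 0.4 = 0.56
Dr = 0.01 / 0.56 * 100
Dr = 1.79 %


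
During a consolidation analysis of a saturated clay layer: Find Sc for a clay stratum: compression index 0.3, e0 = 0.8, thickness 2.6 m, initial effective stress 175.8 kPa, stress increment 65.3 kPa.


Using Sc = Cc * H / (1 + e0) * log10((sigma0 + delta_sigma) / sigma0)
Stress ratio = (175.8 + 65.3) / 175.8 = 1.37144
log10(1.37144) = 0.137178
Cc * H / (1 + e0) = 0.3 * 2.6 / (1 + 0.8) = 0.433333
Sc = 0.433333 * 0.137178
Sc = 0.0594 m


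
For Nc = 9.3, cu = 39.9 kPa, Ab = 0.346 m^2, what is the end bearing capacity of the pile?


Using Qb = Nc * cu * Ab
Qb = 9.3 * 39.9 * 0.346
Qb = 128.39 kN


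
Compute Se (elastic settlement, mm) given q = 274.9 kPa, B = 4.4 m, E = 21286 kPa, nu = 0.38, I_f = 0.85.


Result: 41.326 mm

Derivation:
Using Se = q * B * (1 - nu^2) * I_f / E
1 - nu^2 = 1 - 0.38^2 = 0.8556
Se = 274.9 * 4.4 * 0.8556 * 0.85 / 21286
Se = 0.041326 m
Convert to mm: Se = 0.041326 * 1000 = 41.326 mm


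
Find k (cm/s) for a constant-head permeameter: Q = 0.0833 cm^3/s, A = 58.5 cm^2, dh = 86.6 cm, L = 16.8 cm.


Result: 0.000276 cm/s

Derivation:
Compute hydraulic gradient:
i = dh / L = 86.6 / 16.8 = 5.15476
Then apply Darcy's law:
k = Q / (A * i)
k = 0.0833 / (58.5 * 5.15476)
k = 0.0833 / 301.554
k = 0.000276 cm/s


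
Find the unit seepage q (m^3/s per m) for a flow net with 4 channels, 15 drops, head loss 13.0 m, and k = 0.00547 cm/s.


Convert k to m/s for unit consistency with H:
k = 0.00547 cm/s = 0.00547 / 100 m/s = 5.47e-05 m/s
Using q = k * H * Nf / Nd
Nf / Nd = 4 / 15 = 0.2667
q = 5.47e-05 * 13.0 * 0.2667
q = 0.0001896 m^3/s per m


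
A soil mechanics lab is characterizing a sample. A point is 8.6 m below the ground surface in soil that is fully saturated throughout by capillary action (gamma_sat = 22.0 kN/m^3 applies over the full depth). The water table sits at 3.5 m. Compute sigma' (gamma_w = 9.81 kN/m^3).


Total stress = gamma_sat * depth
sigma = 22.0 * 8.6 = 189.2 kPa
Pore water pressure u = gamma_w * (depth - d_wt)
u = 9.81 * (8.6 - 3.5) = 50.031 kPa
Effective stress = sigma - u
sigma' = 189.2 - 50.031 = 139.17 kPa


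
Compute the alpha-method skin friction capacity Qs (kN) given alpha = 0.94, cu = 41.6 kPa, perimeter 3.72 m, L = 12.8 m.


Using Qs = alpha * cu * perimeter * L
Qs = 0.94 * 41.6 * 3.72 * 12.8
Qs = 1861.98 kN


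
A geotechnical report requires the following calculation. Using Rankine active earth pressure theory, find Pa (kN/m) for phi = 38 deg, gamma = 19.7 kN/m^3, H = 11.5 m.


Compute active earth pressure coefficient:
Ka = tan^2(45 - phi/2) = tan^2(26.0) = 0.237883
Compute active force:
Pa = 0.5 * Ka * gamma * H^2
Pa = 0.5 * 0.237883 * 19.7 * 11.5^2
Pa = 309.88 kN/m


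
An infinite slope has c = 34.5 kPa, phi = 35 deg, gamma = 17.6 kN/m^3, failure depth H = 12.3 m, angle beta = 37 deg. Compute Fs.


Using Fs = c / (gamma*H*sin(beta)*cos(beta)) + tan(phi)/tan(beta)
Cohesion contribution = 34.5 / (17.6*12.3*sin(37)*cos(37))
Cohesion contribution = 0.331581
Friction contribution = tan(35)/tan(37) = 0.929207
Fs = 0.331581 + 0.929207
Fs = 1.261


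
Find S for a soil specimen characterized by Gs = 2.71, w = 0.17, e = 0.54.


Using S = Gs * w / e
S = 2.71 * 0.17 / 0.54
S = 0.8531


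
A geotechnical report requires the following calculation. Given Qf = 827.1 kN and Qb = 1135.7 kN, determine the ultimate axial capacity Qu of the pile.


Result: 1962.8 kN

Derivation:
Using Qu = Qf + Qb
Qu = 827.1 + 1135.7
Qu = 1962.8 kN


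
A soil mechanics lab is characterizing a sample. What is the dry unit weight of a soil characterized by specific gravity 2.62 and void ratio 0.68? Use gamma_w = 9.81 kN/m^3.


Using gamma_d = Gs * gamma_w / (1 + e)
gamma_d = 2.62 * 9.81 / (1 + 0.68)
gamma_d = 2.62 * 9.81 / 1.68
gamma_d = 15.299 kN/m^3


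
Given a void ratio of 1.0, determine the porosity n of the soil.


Using the relation n = e / (1 + e)
n = 1.0 / (1 + 1.0)
n = 1.0 / 2.0
n = 0.5


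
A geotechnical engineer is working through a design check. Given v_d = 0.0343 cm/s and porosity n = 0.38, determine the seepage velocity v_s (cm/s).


Using v_s = v_d / n
v_s = 0.0343 / 0.38
v_s = 0.09026 cm/s


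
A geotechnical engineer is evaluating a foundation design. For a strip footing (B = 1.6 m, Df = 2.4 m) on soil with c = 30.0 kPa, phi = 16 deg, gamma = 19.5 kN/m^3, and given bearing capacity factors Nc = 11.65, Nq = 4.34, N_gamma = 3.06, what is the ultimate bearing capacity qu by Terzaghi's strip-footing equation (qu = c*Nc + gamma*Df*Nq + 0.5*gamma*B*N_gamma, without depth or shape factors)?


Compute qu = c*Nc + gamma*Df*Nq + 0.5*gamma*B*N_gamma
Term 1: 30.0 * 11.65 = 349.5
Term 2: 19.5 * 2.4 * 4.34 = 203.112
Term 3: 0.5 * 19.5 * 1.6 * 3.06 = 47.736
qu = 349.5 + 203.112 + 47.736
qu = 600.35 kPa


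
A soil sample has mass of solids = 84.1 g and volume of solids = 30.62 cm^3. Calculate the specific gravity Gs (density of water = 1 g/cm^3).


Result: 2.747

Derivation:
Using Gs = m_s / (V_s * rho_w)
Since rho_w = 1 g/cm^3:
Gs = 84.1 / 30.62
Gs = 2.747


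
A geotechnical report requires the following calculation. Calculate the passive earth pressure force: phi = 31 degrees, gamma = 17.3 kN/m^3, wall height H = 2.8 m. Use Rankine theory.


Result: 211.86 kN/m

Derivation:
Compute passive earth pressure coefficient:
Kp = tan^2(45 + phi/2) = tan^2(60.5) = 3.124035
Compute passive force:
Pp = 0.5 * Kp * gamma * H^2
Pp = 0.5 * 3.124035 * 17.3 * 2.8^2
Pp = 211.86 kN/m


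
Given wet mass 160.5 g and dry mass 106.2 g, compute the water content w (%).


Using w = (m_wet - m_dry) / m_dry * 100
m_wet - m_dry = 160.5 - 106.2 = 54.3 g
w = 54.3 / 106.2 * 100
w = 51.13 %


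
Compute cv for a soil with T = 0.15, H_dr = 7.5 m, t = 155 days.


Result: 0.05444 m^2/day

Derivation:
Using cv = T * H_dr^2 / t
H_dr^2 = 7.5^2 = 56.25
cv = 0.15 * 56.25 / 155
cv = 0.05444 m^2/day


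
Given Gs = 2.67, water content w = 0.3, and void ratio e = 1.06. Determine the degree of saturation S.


Using S = Gs * w / e
S = 2.67 * 0.3 / 1.06
S = 0.7557


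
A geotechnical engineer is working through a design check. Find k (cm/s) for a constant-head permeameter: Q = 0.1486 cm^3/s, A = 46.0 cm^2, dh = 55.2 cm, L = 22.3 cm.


Result: 0.001305 cm/s

Derivation:
Compute hydraulic gradient:
i = dh / L = 55.2 / 22.3 = 2.47534
Then apply Darcy's law:
k = Q / (A * i)
k = 0.1486 / (46.0 * 2.47534)
k = 0.1486 / 113.865
k = 0.001305 cm/s


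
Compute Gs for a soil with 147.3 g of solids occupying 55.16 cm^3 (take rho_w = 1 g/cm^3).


Using Gs = m_s / (V_s * rho_w)
Since rho_w = 1 g/cm^3:
Gs = 147.3 / 55.16
Gs = 2.67


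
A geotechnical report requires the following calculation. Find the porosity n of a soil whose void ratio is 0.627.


Using the relation n = e / (1 + e)
n = 0.627 / (1 + 0.627)
n = 0.627 / 1.627
n = 0.3854


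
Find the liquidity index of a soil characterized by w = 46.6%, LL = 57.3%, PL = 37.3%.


Result: 0.465

Derivation:
First compute the plasticity index:
PI = LL - PL = 57.3 - 37.3 = 20.0
Then compute the liquidity index:
LI = (w - PL) / PI
LI = (46.6 - 37.3) / 20.0
LI = 0.465


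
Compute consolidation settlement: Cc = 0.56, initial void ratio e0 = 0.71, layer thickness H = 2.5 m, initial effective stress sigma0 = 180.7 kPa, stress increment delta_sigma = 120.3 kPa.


Using Sc = Cc * H / (1 + e0) * log10((sigma0 + delta_sigma) / sigma0)
Stress ratio = (180.7 + 120.3) / 180.7 = 1.66574
log10(1.66574) = 0.221608
Cc * H / (1 + e0) = 0.56 * 2.5 / (1 + 0.71) = 0.818713
Sc = 0.818713 * 0.221608
Sc = 0.1814 m


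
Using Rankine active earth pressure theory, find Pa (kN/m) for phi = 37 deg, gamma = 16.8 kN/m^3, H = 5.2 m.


Compute active earth pressure coefficient:
Ka = tan^2(45 - phi/2) = tan^2(26.5) = 0.248584
Compute active force:
Pa = 0.5 * Ka * gamma * H^2
Pa = 0.5 * 0.248584 * 16.8 * 5.2^2
Pa = 56.46 kN/m


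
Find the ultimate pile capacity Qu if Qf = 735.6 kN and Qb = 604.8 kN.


Using Qu = Qf + Qb
Qu = 735.6 + 604.8
Qu = 1340.4 kN


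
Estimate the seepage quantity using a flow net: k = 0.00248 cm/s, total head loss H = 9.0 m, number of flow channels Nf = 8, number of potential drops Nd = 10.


Convert k to m/s for unit consistency with H:
k = 0.00248 cm/s = 0.00248 / 100 m/s = 2.48e-05 m/s
Using q = k * H * Nf / Nd
Nf / Nd = 8 / 10 = 0.8
q = 2.48e-05 * 9.0 * 0.8
q = 0.0001786 m^3/s per m


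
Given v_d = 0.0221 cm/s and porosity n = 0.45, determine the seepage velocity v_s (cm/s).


Using v_s = v_d / n
v_s = 0.0221 / 0.45
v_s = 0.04911 cm/s


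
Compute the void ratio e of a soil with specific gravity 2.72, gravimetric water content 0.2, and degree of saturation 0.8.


Using the relation e = Gs * w / S
e = 2.72 * 0.2 / 0.8
e = 0.68


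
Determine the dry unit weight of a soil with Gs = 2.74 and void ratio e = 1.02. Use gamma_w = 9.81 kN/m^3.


Using gamma_d = Gs * gamma_w / (1 + e)
gamma_d = 2.74 * 9.81 / (1 + 1.02)
gamma_d = 2.74 * 9.81 / 2.02
gamma_d = 13.307 kN/m^3


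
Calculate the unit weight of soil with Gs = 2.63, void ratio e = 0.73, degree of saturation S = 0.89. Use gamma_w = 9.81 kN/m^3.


Using gamma = gamma_w * (Gs + S*e) / (1 + e)
Numerator: Gs + S*e = 2.63 + 0.89*0.73 = 3.2797
Denominator: 1 + e = 1 + 0.73 = 1.73
gamma = 9.81 * 3.2797 / 1.73
gamma = 18.598 kN/m^3


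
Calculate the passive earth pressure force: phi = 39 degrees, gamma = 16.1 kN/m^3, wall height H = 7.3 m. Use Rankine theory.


Result: 1885.6 kN/m

Derivation:
Compute passive earth pressure coefficient:
Kp = tan^2(45 + phi/2) = tan^2(64.5) = 4.395495
Compute passive force:
Pp = 0.5 * Kp * gamma * H^2
Pp = 0.5 * 4.395495 * 16.1 * 7.3^2
Pp = 1885.6 kN/m
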